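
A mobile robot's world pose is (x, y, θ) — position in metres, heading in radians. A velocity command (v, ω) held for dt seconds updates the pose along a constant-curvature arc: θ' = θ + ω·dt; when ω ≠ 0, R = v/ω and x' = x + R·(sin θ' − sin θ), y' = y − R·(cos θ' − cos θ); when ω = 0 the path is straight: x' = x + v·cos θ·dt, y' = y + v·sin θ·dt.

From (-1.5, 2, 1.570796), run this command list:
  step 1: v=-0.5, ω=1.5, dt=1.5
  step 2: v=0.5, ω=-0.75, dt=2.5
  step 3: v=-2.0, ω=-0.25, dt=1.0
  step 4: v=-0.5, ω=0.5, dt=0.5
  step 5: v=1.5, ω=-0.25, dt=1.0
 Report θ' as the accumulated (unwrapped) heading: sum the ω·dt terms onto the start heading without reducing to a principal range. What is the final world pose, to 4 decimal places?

(-1.8113, 1.2904, 1.6958)

step 1: θ'=3.8208 (R=-0.3333) → pose (-0.9573, 1.7406, 3.8208)
step 2: θ'=1.9458 (R=-0.6667) → pose (-1.9964, 2.0152, 1.9458)
step 3: θ'=1.6958 (R=8.0000) → pose (-1.5029, 0.0824, 1.6958)
step 4: θ'=1.9458 (R=-1.0000) → pose (-1.4412, -0.1592, 1.9458)
step 5: θ'=1.6958 (R=-6.0000) → pose (-1.8113, 1.2904, 1.6958)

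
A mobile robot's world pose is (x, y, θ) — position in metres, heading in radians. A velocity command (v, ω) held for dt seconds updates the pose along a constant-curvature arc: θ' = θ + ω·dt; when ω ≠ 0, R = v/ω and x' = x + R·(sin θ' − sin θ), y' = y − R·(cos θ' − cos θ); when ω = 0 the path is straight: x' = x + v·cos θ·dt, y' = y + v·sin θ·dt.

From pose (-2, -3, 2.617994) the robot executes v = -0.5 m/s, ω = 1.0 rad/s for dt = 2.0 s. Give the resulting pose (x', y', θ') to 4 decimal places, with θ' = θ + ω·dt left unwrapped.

(-1.2522, -2.6141, 4.6180)

θ' = 2.6180 + 1.0·2.0 = 4.6180
R = v/ω = -0.5/1.0 = -0.5000
x' = -2 + -0.5000·(sin 4.6180 − sin 2.6180) = -1.2522
y' = -3 − -0.5000·(cos 4.6180 − cos 2.6180) = -2.6141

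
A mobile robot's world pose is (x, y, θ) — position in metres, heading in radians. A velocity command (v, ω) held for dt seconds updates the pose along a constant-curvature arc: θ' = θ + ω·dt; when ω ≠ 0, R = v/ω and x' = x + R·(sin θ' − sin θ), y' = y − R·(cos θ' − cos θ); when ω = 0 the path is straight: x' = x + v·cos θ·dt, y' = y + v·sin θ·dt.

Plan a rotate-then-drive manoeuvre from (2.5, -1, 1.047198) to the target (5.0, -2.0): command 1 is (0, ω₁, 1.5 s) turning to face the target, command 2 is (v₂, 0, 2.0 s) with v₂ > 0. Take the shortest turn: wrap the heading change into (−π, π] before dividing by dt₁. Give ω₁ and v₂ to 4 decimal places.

heading to target = atan2(-2−-1, 5−2.5) = -0.3805
Δθ = wrap(-0.3805 − 1.0472) = -1.4277; ω₁ = Δθ/dt₁ = -0.9518
distance = √((5−2.5)² + (-2−-1)²) = 2.6926; v₂ = distance/dt₂ = 1.3463

ω₁ = -0.9518, v₂ = 1.3463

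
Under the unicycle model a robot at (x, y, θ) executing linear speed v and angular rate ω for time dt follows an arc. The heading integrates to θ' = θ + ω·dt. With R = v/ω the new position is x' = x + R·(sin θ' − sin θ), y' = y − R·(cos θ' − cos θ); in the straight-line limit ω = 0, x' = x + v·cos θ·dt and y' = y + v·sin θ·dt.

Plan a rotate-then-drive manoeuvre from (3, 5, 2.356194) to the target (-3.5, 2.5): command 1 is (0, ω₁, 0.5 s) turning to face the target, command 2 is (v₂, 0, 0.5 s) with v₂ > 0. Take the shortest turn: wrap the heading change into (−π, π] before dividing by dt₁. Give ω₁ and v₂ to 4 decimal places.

ω₁ = 2.3051, v₂ = 13.9284

heading to target = atan2(2.5−5, -3.5−3) = -2.7744
Δθ = wrap(-2.7744 − 2.3562) = 1.1526; ω₁ = Δθ/dt₁ = 2.3051
distance = √((-3.5−3)² + (2.5−5)²) = 6.9642; v₂ = distance/dt₂ = 13.9284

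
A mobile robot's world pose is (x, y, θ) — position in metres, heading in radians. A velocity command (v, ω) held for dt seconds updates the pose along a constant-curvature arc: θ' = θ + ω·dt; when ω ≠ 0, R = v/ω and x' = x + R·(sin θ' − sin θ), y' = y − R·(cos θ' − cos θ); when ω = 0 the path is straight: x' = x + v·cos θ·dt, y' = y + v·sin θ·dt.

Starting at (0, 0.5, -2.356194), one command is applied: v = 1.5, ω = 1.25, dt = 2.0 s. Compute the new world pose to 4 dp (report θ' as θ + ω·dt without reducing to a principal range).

(1.0205, -1.5361, 0.1438)

θ' = -2.3562 + 1.25·2.0 = 0.1438
R = v/ω = 1.5/1.25 = 1.2000
x' = 0 + 1.2000·(sin 0.1438 − sin -2.3562) = 1.0205
y' = 0.5 − 1.2000·(cos 0.1438 − cos -2.3562) = -1.5361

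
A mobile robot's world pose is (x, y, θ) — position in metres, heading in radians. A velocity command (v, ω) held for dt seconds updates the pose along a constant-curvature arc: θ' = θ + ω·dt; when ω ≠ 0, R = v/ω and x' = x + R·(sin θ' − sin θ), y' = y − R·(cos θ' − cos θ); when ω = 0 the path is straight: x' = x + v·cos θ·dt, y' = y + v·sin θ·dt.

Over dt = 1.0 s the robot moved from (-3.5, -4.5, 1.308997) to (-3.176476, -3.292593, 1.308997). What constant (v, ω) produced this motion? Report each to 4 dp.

v = 1.2500, ω = 0.0000

Δθ = 1.308997 − 1.308997 = 0.000000
ω = Δθ/dt = 0.000000/1.0 = 0.0000
ω = 0 → v = (Δx·cos θ + Δy·sin θ)/dt = 1.2500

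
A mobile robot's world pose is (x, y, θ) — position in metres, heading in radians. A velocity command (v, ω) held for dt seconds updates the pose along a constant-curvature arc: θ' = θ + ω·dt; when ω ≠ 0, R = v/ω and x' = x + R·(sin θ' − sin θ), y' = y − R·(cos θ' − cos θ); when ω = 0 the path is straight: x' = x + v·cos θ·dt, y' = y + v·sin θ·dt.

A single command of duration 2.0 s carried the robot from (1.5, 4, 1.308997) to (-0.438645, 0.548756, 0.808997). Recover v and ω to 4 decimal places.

Δθ = 0.808997 − 1.308997 = -0.500000
ω = Δθ/dt = -0.500000/2.0 = -0.2500
R = −Δy/(cos θ' − cos θ) = 8.0000
v = R·ω = 8.0000·-0.2500 = -2.0000

v = -2.0000, ω = -0.2500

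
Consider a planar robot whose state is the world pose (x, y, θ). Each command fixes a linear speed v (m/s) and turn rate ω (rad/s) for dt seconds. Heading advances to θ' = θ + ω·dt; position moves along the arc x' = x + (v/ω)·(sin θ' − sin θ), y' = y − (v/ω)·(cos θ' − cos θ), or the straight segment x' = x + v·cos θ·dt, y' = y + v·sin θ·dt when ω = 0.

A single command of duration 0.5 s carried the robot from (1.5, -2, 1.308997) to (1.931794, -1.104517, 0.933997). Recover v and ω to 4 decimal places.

Δθ = 0.933997 − 1.308997 = -0.375000
ω = Δθ/dt = -0.375000/0.5 = -0.7500
R = −Δy/(cos θ' − cos θ) = -2.6667
v = R·ω = -2.6667·-0.7500 = 2.0000

v = 2.0000, ω = -0.7500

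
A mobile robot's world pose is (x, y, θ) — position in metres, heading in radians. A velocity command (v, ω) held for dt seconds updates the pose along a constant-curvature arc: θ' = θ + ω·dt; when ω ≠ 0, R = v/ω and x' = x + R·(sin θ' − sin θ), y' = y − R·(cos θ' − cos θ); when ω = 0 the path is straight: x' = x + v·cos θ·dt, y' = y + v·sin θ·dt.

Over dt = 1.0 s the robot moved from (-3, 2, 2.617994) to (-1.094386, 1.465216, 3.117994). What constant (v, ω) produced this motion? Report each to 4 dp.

Δθ = 3.117994 − 2.617994 = 0.500000
ω = Δθ/dt = 0.500000/1.0 = 0.5000
R = Δx/(sin θ' − sin θ) = -4.0000
v = R·ω = -4.0000·0.5000 = -2.0000

v = -2.0000, ω = 0.5000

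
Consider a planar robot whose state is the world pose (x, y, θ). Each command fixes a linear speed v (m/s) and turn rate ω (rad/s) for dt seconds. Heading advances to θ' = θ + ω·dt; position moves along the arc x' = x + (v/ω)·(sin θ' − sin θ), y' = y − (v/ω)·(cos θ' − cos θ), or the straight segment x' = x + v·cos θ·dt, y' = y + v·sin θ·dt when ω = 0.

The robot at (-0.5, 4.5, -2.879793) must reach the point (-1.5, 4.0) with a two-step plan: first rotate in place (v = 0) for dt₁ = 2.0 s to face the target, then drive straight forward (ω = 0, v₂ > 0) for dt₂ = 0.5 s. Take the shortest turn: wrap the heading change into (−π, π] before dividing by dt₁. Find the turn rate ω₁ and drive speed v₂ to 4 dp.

ω₁ = 0.1009, v₂ = 2.2361

heading to target = atan2(4−4.5, -1.5−-0.5) = -2.6779
Δθ = wrap(-2.6779 − -2.8798) = 0.2018; ω₁ = Δθ/dt₁ = 0.1009
distance = √((-1.5−-0.5)² + (4−4.5)²) = 1.1180; v₂ = distance/dt₂ = 2.2361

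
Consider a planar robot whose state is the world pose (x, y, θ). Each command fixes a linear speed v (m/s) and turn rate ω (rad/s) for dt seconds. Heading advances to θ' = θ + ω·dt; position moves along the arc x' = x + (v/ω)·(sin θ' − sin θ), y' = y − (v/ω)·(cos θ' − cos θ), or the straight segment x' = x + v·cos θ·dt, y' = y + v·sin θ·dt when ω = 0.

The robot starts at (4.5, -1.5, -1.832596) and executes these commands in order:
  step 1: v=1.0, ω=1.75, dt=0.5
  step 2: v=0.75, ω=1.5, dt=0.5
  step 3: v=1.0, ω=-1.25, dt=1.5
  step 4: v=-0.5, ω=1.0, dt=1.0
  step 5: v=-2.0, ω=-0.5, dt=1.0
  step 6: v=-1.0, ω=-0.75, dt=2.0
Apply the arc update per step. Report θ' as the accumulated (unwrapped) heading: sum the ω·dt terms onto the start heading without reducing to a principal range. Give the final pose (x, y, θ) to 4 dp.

step 1: θ'=-0.9576 (R=0.5714) → pose (4.5846, -1.9767, -0.9576)
step 2: θ'=-0.2076 (R=0.5000) → pose (4.8905, -2.1783, -0.2076)
step 3: θ'=-2.0826 (R=-0.8000) → pose (5.4231, -3.3529, -2.0826)
step 4: θ'=-1.0826 (R=-0.5000) → pose (5.4288, -2.8735, -1.0826)
step 5: θ'=-1.5826 (R=4.0000) → pose (4.9617, -0.9502, -1.5826)
step 6: θ'=-3.0826 (R=1.3333) → pose (6.2164, 0.3651, -3.0826)

(6.2164, 0.3651, -3.0826)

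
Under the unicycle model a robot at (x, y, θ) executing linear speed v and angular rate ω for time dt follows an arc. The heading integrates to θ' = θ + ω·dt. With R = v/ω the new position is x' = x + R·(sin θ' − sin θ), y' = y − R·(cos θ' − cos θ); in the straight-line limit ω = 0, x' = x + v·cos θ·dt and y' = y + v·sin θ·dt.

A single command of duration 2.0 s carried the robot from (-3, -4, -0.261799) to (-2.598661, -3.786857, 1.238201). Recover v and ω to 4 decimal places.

v = 0.2500, ω = 0.7500

Δθ = 1.238201 − -0.261799 = 1.500000
ω = Δθ/dt = 1.500000/2.0 = 0.7500
R = Δx/(sin θ' − sin θ) = 0.3333
v = R·ω = 0.3333·0.7500 = 0.2500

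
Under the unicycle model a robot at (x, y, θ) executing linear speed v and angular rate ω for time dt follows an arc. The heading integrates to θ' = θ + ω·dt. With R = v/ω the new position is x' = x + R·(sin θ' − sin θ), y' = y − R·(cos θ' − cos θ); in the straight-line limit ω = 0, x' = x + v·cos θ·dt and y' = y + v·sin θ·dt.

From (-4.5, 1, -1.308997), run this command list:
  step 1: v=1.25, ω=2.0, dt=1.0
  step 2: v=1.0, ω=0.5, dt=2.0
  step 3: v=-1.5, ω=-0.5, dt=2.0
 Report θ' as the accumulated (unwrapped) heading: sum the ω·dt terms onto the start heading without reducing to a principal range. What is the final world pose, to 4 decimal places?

(-3.8535, -0.2104, 0.6910)

step 1: θ'=0.6910 (R=0.6250) → pose (-3.4980, 0.6801, 0.6910)
step 2: θ'=1.6910 (R=2.0000) → pose (-2.7870, 2.4612, 1.6910)
step 3: θ'=0.6910 (R=3.0000) → pose (-3.8535, -0.2104, 0.6910)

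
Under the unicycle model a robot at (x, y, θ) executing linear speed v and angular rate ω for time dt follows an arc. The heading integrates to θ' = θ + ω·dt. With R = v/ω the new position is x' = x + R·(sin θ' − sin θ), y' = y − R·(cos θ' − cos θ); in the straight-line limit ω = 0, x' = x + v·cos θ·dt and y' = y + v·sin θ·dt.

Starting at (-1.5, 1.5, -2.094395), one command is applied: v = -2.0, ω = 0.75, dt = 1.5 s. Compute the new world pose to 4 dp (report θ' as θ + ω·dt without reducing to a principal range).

(-1.6106, 4.3421, -0.9694)

θ' = -2.0944 + 0.75·1.5 = -0.9694
R = v/ω = -2.0/0.75 = -2.6667
x' = -1.5 + -2.6667·(sin -0.9694 − sin -2.0944) = -1.6106
y' = 1.5 − -2.6667·(cos -0.9694 − cos -2.0944) = 4.3421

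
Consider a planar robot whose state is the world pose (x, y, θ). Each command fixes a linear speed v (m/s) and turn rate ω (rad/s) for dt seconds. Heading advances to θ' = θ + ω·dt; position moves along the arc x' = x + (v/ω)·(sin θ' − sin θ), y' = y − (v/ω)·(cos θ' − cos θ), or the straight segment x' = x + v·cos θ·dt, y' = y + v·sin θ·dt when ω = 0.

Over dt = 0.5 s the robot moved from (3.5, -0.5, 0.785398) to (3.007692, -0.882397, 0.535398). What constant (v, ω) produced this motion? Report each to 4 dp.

v = -1.2500, ω = -0.5000

Δθ = 0.535398 − 0.785398 = -0.250000
ω = Δθ/dt = -0.250000/0.5 = -0.5000
R = Δx/(sin θ' − sin θ) = 2.5000
v = R·ω = 2.5000·-0.5000 = -1.2500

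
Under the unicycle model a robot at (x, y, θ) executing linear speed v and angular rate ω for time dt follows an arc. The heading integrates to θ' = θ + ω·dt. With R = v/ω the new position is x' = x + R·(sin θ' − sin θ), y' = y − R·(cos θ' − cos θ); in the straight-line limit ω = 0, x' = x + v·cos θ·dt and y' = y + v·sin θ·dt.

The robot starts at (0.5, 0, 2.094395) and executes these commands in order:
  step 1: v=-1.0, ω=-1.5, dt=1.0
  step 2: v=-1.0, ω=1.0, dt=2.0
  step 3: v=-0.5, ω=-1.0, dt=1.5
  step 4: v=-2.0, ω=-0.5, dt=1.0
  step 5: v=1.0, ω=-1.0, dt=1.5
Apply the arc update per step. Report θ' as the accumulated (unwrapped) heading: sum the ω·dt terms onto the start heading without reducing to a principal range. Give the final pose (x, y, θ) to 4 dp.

step 1: θ'=0.5944 (R=0.6667) → pose (0.2960, -0.8857, 0.5944)
step 2: θ'=2.5944 (R=-1.0000) → pose (0.3357, -2.5681, 2.5944)
step 3: θ'=1.0944 (R=0.5000) → pose (0.5199, -3.2244, 1.0944)
step 4: θ'=0.5944 (R=4.0000) → pose (-0.7947, -4.7040, 0.5944)
step 5: θ'=-0.9056 (R=-1.0000) → pose (0.5521, -4.9153, -0.9056)

(0.5521, -4.9153, -0.9056)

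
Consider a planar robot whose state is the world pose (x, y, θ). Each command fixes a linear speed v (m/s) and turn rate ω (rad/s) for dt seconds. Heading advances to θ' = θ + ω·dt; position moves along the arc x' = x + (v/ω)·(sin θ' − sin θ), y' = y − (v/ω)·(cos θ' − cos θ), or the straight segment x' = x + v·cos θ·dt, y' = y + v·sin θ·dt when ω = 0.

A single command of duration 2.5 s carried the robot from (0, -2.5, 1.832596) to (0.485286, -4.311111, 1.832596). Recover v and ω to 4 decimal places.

Δθ = 1.832596 − 1.832596 = 0.000000
ω = Δθ/dt = 0.000000/2.5 = 0.0000
ω = 0 → v = (Δx·cos θ + Δy·sin θ)/dt = -0.7500

v = -0.7500, ω = 0.0000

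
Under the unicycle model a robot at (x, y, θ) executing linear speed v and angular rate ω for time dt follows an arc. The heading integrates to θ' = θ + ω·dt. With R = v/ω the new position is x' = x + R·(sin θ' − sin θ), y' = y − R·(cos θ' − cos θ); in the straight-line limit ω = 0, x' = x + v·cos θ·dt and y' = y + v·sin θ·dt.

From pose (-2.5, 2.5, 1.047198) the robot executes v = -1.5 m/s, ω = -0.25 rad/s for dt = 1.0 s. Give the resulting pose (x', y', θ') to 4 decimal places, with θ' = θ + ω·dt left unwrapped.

θ' = 1.0472 + -0.25·1.0 = 0.7972
R = v/ω = -1.5/-0.25 = 6.0000
x' = -2.5 + 6.0000·(sin 0.7972 − sin 1.0472) = -3.4037
y' = 2.5 − 6.0000·(cos 0.7972 − cos 1.0472) = 1.3077

(-3.4037, 1.3077, 0.7972)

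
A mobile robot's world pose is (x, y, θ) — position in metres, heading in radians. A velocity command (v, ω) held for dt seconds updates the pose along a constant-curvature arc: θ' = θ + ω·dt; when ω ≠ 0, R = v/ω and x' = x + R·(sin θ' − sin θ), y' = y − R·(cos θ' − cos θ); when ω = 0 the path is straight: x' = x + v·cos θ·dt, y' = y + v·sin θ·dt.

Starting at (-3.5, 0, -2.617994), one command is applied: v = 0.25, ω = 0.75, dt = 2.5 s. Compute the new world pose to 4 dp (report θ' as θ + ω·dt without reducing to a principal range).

(-3.5588, -0.5342, -0.7430)

θ' = -2.6180 + 0.75·2.5 = -0.7430
R = v/ω = 0.25/0.75 = 0.3333
x' = -3.5 + 0.3333·(sin -0.7430 − sin -2.6180) = -3.5588
y' = 0 − 0.3333·(cos -0.7430 − cos -2.6180) = -0.5342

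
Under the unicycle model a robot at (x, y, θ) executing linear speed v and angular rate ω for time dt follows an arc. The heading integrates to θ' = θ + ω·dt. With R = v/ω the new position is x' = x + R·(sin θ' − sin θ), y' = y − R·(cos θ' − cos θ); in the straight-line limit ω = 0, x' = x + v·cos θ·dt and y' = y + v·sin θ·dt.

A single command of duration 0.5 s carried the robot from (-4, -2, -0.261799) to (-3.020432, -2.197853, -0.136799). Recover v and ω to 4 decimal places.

Δθ = -0.136799 − -0.261799 = 0.125000
ω = Δθ/dt = 0.125000/0.5 = 0.2500
R = Δx/(sin θ' − sin θ) = 8.0000
v = R·ω = 8.0000·0.2500 = 2.0000

v = 2.0000, ω = 0.2500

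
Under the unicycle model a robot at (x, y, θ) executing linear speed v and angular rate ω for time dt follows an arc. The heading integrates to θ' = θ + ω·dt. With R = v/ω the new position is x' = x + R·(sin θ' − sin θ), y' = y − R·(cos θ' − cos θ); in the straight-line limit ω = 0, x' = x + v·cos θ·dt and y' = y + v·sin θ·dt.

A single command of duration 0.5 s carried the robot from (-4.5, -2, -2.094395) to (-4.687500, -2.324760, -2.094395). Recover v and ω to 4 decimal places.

v = 0.7500, ω = 0.0000

Δθ = -2.094395 − -2.094395 = 0.000000
ω = Δθ/dt = 0.000000/0.5 = 0.0000
ω = 0 → v = (Δx·cos θ + Δy·sin θ)/dt = 0.7500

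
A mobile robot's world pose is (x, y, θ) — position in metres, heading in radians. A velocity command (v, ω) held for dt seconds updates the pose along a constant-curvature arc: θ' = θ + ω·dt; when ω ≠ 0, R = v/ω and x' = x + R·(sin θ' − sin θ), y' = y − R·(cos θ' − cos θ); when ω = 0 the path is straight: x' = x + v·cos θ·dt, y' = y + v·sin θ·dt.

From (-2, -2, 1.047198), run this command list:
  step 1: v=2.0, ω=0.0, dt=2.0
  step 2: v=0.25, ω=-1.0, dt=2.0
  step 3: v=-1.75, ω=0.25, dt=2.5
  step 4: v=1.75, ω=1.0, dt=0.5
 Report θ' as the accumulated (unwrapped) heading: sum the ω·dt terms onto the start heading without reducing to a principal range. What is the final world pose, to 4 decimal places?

(-2.1680, 3.9881, 0.1722)

step 1: θ'=1.0472 (straight) → pose (0.0000, 1.4641, 1.0472)
step 2: θ'=-0.9528 (R=-0.2500) → pose (0.4203, 1.4840, -0.9528)
step 3: θ'=-0.3278 (R=-7.0000) → pose (-3.0313, 4.0554, -0.3278)
step 4: θ'=0.1722 (R=1.7500) → pose (-2.1680, 3.9881, 0.1722)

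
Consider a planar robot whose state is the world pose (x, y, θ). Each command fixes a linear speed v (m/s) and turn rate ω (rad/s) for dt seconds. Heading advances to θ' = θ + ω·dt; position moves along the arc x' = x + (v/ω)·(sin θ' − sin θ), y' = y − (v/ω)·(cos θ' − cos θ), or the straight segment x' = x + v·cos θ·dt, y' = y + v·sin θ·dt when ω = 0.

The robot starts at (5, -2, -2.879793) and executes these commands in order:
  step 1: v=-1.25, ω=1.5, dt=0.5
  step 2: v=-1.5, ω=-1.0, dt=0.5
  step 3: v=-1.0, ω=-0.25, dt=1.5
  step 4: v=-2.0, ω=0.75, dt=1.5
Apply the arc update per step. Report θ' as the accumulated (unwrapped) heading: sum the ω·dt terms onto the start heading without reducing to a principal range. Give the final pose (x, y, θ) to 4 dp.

step 1: θ'=-2.1298 (R=-0.8333) → pose (5.4908, -1.6370, -2.1298)
step 2: θ'=-2.6298 (R=1.5000) → pose (6.0279, -1.1247, -2.6298)
step 3: θ'=-3.0048 (R=4.0000) → pose (7.4414, -0.6495, -3.0048)
step 4: θ'=-1.8798 (R=-2.6667) → pose (9.6181, 1.1813, -1.8798)

(9.6181, 1.1813, -1.8798)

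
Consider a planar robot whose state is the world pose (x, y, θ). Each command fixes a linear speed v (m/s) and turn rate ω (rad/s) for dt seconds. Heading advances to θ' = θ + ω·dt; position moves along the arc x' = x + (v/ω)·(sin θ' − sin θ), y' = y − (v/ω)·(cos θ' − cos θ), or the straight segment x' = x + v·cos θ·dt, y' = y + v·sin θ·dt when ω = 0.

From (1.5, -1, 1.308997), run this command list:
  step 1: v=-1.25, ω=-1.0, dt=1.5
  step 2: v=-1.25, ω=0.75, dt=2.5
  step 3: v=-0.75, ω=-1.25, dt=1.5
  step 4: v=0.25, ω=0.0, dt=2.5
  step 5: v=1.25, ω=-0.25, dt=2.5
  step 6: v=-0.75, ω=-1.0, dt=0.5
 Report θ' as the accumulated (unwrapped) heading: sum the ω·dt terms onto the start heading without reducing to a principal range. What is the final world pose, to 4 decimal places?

step 1: θ'=-0.1910 (R=1.2500) → pose (0.0553, -1.9037, -0.1910)
step 2: θ'=1.6840 (R=-1.6667) → pose (-1.9171, -3.7284, 1.6840)
step 3: θ'=-0.1910 (R=0.6000) → pose (-2.6272, -4.3852, -0.1910)
step 4: θ'=-0.1910 (straight) → pose (-2.0135, -4.5039, -0.1910)
step 5: θ'=-0.8160 (R=-5.0000) → pose (0.6793, -5.9873, -0.8160)
step 6: θ'=-1.3160 (R=0.7500) → pose (0.4998, -5.6624, -1.3160)

(0.4998, -5.6624, -1.3160)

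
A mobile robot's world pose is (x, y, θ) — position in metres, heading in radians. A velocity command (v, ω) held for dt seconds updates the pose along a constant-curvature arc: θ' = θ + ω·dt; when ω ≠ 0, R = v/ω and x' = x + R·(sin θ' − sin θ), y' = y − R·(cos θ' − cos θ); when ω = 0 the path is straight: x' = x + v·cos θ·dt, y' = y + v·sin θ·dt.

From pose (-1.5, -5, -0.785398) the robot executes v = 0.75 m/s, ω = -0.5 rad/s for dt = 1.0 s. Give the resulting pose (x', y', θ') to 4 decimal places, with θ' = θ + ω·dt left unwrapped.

θ' = -0.7854 + -0.5·1.0 = -1.2854
R = v/ω = 0.75/-0.5 = -1.5000
x' = -1.5 + -1.5000·(sin -1.2854 − sin -0.7854) = -1.1213
y' = -5 − -1.5000·(cos -1.2854 − cos -0.7854) = -5.6384

(-1.1213, -5.6384, -1.2854)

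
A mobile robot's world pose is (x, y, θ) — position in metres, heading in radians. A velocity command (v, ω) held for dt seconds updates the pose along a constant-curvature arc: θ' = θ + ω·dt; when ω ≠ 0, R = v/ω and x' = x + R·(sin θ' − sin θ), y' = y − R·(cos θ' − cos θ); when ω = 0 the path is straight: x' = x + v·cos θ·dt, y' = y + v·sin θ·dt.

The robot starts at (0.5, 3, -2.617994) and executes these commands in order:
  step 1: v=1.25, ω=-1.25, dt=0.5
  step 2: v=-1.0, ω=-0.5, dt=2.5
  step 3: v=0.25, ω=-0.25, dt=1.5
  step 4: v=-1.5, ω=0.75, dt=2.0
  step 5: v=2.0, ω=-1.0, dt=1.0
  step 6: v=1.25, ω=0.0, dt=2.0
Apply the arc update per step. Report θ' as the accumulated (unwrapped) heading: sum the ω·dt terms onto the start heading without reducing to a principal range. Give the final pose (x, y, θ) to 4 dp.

step 1: θ'=-3.2430 (R=-1.0000) → pose (-0.1012, 2.8712, -3.2430)
step 2: θ'=-4.4930 (R=2.0000) → pose (1.6484, 1.3167, -4.4930)
step 3: θ'=-4.8680 (R=-1.0000) → pose (1.6365, 1.6893, -4.8680)
step 4: θ'=-3.3680 (R=-2.0000) → pose (3.1634, -0.5696, -3.3680)
step 5: θ'=-4.3680 (R=-2.0000) → pose (1.7298, 0.7041, -4.3680)
step 6: θ'=-4.3680 (straight) → pose (0.8857, 3.0573, -4.3680)

(0.8857, 3.0573, -4.3680)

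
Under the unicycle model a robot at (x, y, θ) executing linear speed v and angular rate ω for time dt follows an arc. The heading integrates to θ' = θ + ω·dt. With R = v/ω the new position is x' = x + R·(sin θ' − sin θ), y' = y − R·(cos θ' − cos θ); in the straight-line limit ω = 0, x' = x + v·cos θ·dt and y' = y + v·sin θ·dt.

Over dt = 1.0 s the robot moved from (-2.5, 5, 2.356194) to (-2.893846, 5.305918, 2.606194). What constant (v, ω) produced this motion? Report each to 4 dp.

Δθ = 2.606194 − 2.356194 = 0.250000
ω = Δθ/dt = 0.250000/1.0 = 0.2500
R = Δx/(sin θ' − sin θ) = 2.0000
v = R·ω = 2.0000·0.2500 = 0.5000

v = 0.5000, ω = 0.2500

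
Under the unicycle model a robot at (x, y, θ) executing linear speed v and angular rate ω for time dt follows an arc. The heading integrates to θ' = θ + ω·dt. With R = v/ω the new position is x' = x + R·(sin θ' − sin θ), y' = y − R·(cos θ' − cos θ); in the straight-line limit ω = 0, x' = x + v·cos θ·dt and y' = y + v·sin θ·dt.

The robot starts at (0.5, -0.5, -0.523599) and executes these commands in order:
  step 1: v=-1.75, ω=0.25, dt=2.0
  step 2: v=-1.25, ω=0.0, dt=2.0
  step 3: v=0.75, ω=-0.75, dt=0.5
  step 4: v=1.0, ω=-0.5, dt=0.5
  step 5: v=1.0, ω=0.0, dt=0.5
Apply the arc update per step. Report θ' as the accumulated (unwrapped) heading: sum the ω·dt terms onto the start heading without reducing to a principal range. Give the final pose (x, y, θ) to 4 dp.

(-4.1392, -0.1346, -0.6486)

step 1: θ'=-0.0236 (R=-7.0000) → pose (-2.8348, 0.4359, -0.0236)
step 2: θ'=-0.0236 (straight) → pose (-5.3341, 0.4949, -0.0236)
step 3: θ'=-0.3986 (R=-1.0000) → pose (-4.9696, 0.4167, -0.3986)
step 4: θ'=-0.6486 (R=-2.0000) → pose (-4.5377, 0.1674, -0.6486)
step 5: θ'=-0.6486 (straight) → pose (-4.1392, -0.1346, -0.6486)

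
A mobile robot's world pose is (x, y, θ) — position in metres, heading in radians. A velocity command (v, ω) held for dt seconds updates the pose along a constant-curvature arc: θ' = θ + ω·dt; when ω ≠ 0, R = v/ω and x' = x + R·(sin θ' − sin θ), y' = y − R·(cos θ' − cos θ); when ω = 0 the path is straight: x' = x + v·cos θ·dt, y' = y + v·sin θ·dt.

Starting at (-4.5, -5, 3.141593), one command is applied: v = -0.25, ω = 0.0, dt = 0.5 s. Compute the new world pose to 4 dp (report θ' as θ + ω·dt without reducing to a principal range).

(-4.3750, -5.0000, 3.1416)

θ' = 3.1416 + 0.0·0.5 = 3.1416
ω = 0 → straight: x' = -4.5 + -0.25·cos(3.1416)·0.5 = -4.3750
y' = -5 + -0.25·sin(3.1416)·0.5 = -5.0000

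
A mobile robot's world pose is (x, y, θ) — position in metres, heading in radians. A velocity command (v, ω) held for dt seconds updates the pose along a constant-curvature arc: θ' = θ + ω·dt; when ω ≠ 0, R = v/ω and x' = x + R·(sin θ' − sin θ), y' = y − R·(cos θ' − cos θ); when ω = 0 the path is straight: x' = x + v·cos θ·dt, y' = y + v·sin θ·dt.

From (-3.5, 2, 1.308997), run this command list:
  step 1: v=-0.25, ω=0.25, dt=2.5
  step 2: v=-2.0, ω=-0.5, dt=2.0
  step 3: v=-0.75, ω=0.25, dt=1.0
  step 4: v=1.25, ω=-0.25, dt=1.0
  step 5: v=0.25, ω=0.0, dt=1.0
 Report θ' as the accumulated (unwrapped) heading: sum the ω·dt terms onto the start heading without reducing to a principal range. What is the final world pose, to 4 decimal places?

(-3.5990, -1.7779, 0.9340)

step 1: θ'=1.9340 (R=-1.0000) → pose (-3.4688, 1.3859, 1.9340)
step 2: θ'=0.9340 (R=4.0000) → pose (-3.9919, -2.4137, 0.9340)
step 3: θ'=1.1840 (R=-3.0000) → pose (-4.3582, -3.0659, 1.1840)
step 4: θ'=0.9340 (R=-5.0000) → pose (-3.7476, -1.9789, 0.9340)
step 5: θ'=0.9340 (straight) → pose (-3.5990, -1.7779, 0.9340)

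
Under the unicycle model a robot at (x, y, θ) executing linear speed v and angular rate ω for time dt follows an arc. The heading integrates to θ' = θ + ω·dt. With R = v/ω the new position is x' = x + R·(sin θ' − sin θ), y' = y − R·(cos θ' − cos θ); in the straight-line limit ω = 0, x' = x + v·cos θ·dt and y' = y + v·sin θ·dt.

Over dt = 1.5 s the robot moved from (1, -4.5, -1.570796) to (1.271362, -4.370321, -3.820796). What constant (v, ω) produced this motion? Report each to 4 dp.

Δθ = -3.820796 − -1.570796 = -2.250000
ω = Δθ/dt = -2.250000/1.5 = -1.5000
R = Δx/(sin θ' − sin θ) = 0.1667
v = R·ω = 0.1667·-1.5000 = -0.2500

v = -0.2500, ω = -1.5000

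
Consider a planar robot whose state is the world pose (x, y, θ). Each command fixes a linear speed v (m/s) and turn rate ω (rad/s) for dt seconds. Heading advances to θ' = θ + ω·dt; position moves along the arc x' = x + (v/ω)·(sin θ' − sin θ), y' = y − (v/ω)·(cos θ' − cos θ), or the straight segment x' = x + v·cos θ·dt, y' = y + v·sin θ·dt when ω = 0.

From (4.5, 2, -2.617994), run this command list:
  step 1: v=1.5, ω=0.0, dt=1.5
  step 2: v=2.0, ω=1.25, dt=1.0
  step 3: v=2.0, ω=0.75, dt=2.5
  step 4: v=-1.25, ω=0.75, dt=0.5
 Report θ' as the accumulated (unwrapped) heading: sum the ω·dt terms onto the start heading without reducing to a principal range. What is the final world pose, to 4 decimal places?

step 1: θ'=-2.6180 (straight) → pose (2.5514, 0.8750, -2.6180)
step 2: θ'=-1.3680 (R=1.6000) → pose (1.7842, -0.8329, -1.3680)
step 3: θ'=0.5070 (R=2.6667) → pose (5.6911, -2.6270, 0.5070)
step 4: θ'=0.8820 (R=-1.6667) → pose (5.2137, -3.0247, 0.8820)

(5.2137, -3.0247, 0.8820)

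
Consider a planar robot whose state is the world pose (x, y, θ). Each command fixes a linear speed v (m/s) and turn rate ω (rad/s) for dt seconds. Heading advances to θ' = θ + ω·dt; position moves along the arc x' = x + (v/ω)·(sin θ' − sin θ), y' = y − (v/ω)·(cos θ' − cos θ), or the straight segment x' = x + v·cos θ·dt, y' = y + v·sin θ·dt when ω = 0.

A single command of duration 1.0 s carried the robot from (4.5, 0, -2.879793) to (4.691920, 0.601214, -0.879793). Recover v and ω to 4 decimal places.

v = -0.7500, ω = 2.0000

Δθ = -0.879793 − -2.879793 = 2.000000
ω = Δθ/dt = 2.000000/1.0 = 2.0000
R = −Δy/(cos θ' − cos θ) = -0.3750
v = R·ω = -0.3750·2.0000 = -0.7500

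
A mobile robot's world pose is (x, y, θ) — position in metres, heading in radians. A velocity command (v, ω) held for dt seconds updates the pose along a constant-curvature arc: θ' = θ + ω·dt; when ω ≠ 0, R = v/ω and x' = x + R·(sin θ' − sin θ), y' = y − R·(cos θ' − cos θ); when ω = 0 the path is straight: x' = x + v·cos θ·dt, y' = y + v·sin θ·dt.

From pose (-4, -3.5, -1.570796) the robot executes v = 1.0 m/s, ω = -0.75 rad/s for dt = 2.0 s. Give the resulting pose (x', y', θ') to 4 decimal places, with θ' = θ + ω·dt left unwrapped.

θ' = -1.5708 + -0.75·2.0 = -3.0708
R = v/ω = 1.0/-0.75 = -1.3333
x' = -4 + -1.3333·(sin -3.0708 − sin -1.5708) = -5.2390
y' = -3.5 − -1.3333·(cos -3.0708 − cos -1.5708) = -4.8300

(-5.2390, -4.8300, -3.0708)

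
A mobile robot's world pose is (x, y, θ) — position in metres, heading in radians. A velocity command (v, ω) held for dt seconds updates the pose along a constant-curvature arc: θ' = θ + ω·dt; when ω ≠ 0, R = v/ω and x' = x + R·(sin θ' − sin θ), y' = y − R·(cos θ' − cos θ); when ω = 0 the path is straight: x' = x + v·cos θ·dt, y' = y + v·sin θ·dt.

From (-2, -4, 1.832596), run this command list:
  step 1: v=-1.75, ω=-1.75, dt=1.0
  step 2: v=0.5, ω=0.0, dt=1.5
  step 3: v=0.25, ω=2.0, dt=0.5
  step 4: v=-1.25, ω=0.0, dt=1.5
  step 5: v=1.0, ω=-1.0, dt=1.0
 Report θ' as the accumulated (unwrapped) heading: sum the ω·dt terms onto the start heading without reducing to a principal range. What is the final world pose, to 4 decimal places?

(-2.1147, -6.2560, 0.0826)

step 1: θ'=0.0826 (R=1.0000) → pose (-2.8834, -5.2554, 0.0826)
step 2: θ'=0.0826 (straight) → pose (-2.1360, -5.1935, 0.0826)
step 3: θ'=1.0826 (R=0.1250) → pose (-2.0359, -5.1276, 1.0826)
step 4: θ'=1.0826 (straight) → pose (-2.9153, -6.7835, 1.0826)
step 5: θ'=0.0826 (R=-1.0000) → pose (-2.1147, -6.2560, 0.0826)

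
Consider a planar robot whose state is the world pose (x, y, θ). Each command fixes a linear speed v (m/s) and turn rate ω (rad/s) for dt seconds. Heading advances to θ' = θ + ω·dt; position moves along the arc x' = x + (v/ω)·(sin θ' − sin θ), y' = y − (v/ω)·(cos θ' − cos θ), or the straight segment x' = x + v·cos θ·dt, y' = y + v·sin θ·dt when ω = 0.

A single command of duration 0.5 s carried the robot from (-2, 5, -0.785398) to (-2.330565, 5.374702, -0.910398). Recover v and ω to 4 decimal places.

v = -1.0000, ω = -0.2500

Δθ = -0.910398 − -0.785398 = -0.125000
ω = Δθ/dt = -0.125000/0.5 = -0.2500
R = −Δy/(cos θ' − cos θ) = 4.0000
v = R·ω = 4.0000·-0.2500 = -1.0000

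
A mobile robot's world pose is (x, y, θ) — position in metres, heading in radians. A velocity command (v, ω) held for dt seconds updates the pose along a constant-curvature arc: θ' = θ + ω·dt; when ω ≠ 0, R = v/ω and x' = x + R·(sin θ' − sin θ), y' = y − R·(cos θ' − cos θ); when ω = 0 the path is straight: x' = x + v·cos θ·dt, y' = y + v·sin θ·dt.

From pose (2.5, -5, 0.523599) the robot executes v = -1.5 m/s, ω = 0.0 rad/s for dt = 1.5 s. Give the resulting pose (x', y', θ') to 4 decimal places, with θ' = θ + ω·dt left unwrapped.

(0.5514, -6.1250, 0.5236)

θ' = 0.5236 + 0.0·1.5 = 0.5236
ω = 0 → straight: x' = 2.5 + -1.5·cos(0.5236)·1.5 = 0.5514
y' = -5 + -1.5·sin(0.5236)·1.5 = -6.1250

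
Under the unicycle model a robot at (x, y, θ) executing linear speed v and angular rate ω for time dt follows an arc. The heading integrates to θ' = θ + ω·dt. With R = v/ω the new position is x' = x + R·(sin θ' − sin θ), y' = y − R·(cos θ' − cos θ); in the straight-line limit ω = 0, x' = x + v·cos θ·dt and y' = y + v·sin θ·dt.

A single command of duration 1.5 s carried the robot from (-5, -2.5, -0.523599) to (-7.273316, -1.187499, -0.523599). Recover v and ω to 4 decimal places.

v = -1.7500, ω = 0.0000

Δθ = -0.523599 − -0.523599 = 0.000000
ω = Δθ/dt = 0.000000/1.5 = 0.0000
ω = 0 → v = (Δx·cos θ + Δy·sin θ)/dt = -1.7500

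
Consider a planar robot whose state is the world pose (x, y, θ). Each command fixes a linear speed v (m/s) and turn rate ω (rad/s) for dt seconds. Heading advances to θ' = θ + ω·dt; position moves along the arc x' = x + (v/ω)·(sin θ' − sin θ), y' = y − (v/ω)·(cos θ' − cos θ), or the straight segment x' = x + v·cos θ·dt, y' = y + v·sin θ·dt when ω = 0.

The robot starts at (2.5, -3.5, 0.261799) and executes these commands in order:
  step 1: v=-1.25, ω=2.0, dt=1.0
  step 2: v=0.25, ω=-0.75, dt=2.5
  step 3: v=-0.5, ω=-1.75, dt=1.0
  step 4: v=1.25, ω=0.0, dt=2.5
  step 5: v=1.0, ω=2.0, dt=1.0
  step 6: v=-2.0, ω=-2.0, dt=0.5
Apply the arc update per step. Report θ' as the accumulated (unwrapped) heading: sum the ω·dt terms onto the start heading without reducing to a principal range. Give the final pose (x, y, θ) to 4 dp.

step 1: θ'=2.2618 (R=-0.6250) → pose (2.1801, -4.5020, 2.2618)
step 2: θ'=0.3868 (R=-0.3333) → pose (2.3113, -3.9809, 0.3868)
step 3: θ'=-1.3632 (R=0.2857) → pose (1.9239, -3.7752, -1.3632)
step 4: θ'=-1.3632 (straight) → pose (2.5680, -6.8331, -1.3632)
step 5: θ'=0.6368 (R=0.5000) → pose (3.3546, -7.1320, 0.6368)
step 6: θ'=-0.3632 (R=1.0000) → pose (2.4047, -7.2628, -0.3632)

(2.4047, -7.2628, -0.3632)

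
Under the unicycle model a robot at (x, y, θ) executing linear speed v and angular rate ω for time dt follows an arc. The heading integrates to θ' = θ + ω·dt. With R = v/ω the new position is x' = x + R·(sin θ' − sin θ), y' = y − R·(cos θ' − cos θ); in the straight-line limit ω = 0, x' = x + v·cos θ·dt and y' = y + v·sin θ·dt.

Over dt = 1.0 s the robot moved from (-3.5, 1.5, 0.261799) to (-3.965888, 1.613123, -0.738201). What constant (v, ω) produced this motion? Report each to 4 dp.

v = -0.5000, ω = -1.0000

Δθ = -0.738201 − 0.261799 = -1.000000
ω = Δθ/dt = -1.000000/1.0 = -1.0000
R = Δx/(sin θ' − sin θ) = 0.5000
v = R·ω = 0.5000·-1.0000 = -0.5000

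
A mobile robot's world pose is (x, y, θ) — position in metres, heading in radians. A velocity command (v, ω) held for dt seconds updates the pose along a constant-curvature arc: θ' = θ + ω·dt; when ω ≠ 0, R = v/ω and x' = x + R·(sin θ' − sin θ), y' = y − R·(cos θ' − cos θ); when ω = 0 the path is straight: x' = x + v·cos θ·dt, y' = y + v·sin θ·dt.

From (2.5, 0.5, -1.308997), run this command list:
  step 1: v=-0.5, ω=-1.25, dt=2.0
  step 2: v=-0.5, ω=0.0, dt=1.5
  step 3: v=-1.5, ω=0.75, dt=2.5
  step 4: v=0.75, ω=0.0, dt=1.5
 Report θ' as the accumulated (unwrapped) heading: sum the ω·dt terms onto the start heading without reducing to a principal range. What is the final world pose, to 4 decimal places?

step 1: θ'=-3.8090 (R=0.4000) → pose (3.1340, 0.9177, -3.8090)
step 2: θ'=-3.8090 (straight) → pose (3.7230, 0.4535, -3.8090)
step 3: θ'=-1.9340 (R=-2.0000) → pose (6.8305, 1.3138, -1.9340)
step 4: θ'=-1.9340 (straight) → pose (6.4308, 0.2622, -1.9340)

(6.4308, 0.2622, -1.9340)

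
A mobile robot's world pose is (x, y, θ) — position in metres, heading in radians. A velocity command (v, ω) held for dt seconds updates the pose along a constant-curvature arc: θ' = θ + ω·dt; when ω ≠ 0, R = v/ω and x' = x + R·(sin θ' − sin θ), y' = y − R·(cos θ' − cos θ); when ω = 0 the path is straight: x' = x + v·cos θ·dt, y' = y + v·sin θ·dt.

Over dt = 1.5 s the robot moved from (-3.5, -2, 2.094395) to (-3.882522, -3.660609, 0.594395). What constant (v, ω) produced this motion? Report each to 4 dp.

Δθ = 0.594395 − 2.094395 = -1.500000
ω = Δθ/dt = -1.500000/1.5 = -1.0000
R = −Δy/(cos θ' − cos θ) = 1.2500
v = R·ω = 1.2500·-1.0000 = -1.2500

v = -1.2500, ω = -1.0000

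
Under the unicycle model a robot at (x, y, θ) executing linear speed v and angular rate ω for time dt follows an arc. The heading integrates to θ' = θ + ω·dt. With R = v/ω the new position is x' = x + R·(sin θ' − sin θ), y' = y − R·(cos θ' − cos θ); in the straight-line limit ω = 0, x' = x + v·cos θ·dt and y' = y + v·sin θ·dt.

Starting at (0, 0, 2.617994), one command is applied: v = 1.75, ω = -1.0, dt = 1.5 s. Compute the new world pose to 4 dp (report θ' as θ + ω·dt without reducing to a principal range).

(-0.6986, 2.2811, 1.1180)

θ' = 2.6180 + -1.0·1.5 = 1.1180
R = v/ω = 1.75/-1.0 = -1.7500
x' = 0 + -1.7500·(sin 1.1180 − sin 2.6180) = -0.6986
y' = 0 − -1.7500·(cos 1.1180 − cos 2.6180) = 2.2811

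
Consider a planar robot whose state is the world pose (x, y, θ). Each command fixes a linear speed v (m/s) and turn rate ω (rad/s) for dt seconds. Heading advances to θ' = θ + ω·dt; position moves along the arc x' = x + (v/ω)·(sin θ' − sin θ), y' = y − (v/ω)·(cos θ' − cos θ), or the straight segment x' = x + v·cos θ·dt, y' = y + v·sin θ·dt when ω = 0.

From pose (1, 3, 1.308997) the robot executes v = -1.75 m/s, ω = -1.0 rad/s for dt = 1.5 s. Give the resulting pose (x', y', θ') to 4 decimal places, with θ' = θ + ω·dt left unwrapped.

(-1.0226, 1.7348, -0.1910)

θ' = 1.3090 + -1.0·1.5 = -0.1910
R = v/ω = -1.75/-1.0 = 1.7500
x' = 1 + 1.7500·(sin -0.1910 − sin 1.3090) = -1.0226
y' = 3 − 1.7500·(cos -0.1910 − cos 1.3090) = 1.7348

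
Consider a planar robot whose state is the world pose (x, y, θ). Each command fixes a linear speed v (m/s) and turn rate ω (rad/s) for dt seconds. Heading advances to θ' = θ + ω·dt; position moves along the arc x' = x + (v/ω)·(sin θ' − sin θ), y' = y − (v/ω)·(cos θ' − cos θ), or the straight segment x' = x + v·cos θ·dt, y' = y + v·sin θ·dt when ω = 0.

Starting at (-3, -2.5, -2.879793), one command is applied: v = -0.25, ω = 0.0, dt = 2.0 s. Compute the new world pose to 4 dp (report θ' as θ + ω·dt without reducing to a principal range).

θ' = -2.8798 + 0.0·2.0 = -2.8798
ω = 0 → straight: x' = -3 + -0.25·cos(-2.8798)·2.0 = -2.5170
y' = -2.5 + -0.25·sin(-2.8798)·2.0 = -2.3706

(-2.5170, -2.3706, -2.8798)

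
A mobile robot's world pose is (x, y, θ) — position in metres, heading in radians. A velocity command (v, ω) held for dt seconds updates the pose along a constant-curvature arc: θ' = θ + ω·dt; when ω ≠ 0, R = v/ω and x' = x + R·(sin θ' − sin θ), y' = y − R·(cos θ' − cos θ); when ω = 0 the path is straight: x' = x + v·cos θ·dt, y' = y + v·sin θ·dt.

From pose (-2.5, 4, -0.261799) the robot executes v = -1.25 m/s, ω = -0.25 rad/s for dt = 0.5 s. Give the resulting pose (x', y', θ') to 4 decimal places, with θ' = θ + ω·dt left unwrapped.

θ' = -0.2618 + -0.25·0.5 = -0.3868
R = v/ω = -1.25/-0.25 = 5.0000
x' = -2.5 + 5.0000·(sin -0.3868 − sin -0.2618) = -3.0920
y' = 4 − 5.0000·(cos -0.3868 − cos -0.2618) = 4.1990

(-3.0920, 4.1990, -0.3868)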